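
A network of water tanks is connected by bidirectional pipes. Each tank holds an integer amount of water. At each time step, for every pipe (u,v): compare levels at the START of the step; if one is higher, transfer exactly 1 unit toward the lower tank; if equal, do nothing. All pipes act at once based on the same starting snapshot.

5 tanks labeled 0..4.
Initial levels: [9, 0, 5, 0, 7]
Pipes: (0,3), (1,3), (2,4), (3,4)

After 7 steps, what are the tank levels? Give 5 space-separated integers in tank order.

Answer: 4 4 5 5 3

Derivation:
Step 1: flows [0->3,1=3,4->2,4->3] -> levels [8 0 6 2 5]
Step 2: flows [0->3,3->1,2->4,4->3] -> levels [7 1 5 3 5]
Step 3: flows [0->3,3->1,2=4,4->3] -> levels [6 2 5 4 4]
Step 4: flows [0->3,3->1,2->4,3=4] -> levels [5 3 4 4 5]
Step 5: flows [0->3,3->1,4->2,4->3] -> levels [4 4 5 5 3]
Step 6: flows [3->0,3->1,2->4,3->4] -> levels [5 5 4 2 5]
Step 7: flows [0->3,1->3,4->2,4->3] -> levels [4 4 5 5 3]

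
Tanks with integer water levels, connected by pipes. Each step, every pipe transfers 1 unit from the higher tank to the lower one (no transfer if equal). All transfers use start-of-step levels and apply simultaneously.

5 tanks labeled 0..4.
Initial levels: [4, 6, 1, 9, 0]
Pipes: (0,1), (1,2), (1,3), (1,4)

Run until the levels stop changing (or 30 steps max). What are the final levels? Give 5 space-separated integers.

Answer: 3 6 3 5 3

Derivation:
Step 1: flows [1->0,1->2,3->1,1->4] -> levels [5 4 2 8 1]
Step 2: flows [0->1,1->2,3->1,1->4] -> levels [4 4 3 7 2]
Step 3: flows [0=1,1->2,3->1,1->4] -> levels [4 3 4 6 3]
Step 4: flows [0->1,2->1,3->1,1=4] -> levels [3 6 3 5 3]
Step 5: flows [1->0,1->2,1->3,1->4] -> levels [4 2 4 6 4]
Step 6: flows [0->1,2->1,3->1,4->1] -> levels [3 6 3 5 3]
  -> period-2 cycle: step 6 state = step 4 state; never stabilizes
  -> state at step 30: (30-4) mod 2 = 0, same as step 4 -> [3 6 3 5 3]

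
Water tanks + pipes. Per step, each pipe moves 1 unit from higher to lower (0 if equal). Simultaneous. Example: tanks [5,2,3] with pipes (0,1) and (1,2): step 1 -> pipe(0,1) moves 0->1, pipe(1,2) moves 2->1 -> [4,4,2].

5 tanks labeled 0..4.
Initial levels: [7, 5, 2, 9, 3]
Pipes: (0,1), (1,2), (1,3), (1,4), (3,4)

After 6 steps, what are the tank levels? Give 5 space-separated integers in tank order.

Answer: 5 7 4 5 5

Derivation:
Step 1: flows [0->1,1->2,3->1,1->4,3->4] -> levels [6 5 3 7 5]
Step 2: flows [0->1,1->2,3->1,1=4,3->4] -> levels [5 6 4 5 6]
Step 3: flows [1->0,1->2,1->3,1=4,4->3] -> levels [6 3 5 7 5]
Step 4: flows [0->1,2->1,3->1,4->1,3->4] -> levels [5 7 4 5 5]
Step 5: flows [1->0,1->2,1->3,1->4,3=4] -> levels [6 3 5 6 6]
Step 6: flows [0->1,2->1,3->1,4->1,3=4] -> levels [5 7 4 5 5]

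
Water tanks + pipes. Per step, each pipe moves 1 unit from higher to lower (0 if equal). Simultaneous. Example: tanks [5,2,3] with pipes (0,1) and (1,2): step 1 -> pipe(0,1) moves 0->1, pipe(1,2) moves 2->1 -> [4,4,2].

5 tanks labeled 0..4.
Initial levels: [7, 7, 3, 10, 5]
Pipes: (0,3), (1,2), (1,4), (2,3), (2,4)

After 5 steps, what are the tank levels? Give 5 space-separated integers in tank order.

Answer: 8 5 8 6 5

Derivation:
Step 1: flows [3->0,1->2,1->4,3->2,4->2] -> levels [8 5 6 8 5]
Step 2: flows [0=3,2->1,1=4,3->2,2->4] -> levels [8 6 5 7 6]
Step 3: flows [0->3,1->2,1=4,3->2,4->2] -> levels [7 5 8 7 5]
Step 4: flows [0=3,2->1,1=4,2->3,2->4] -> levels [7 6 5 8 6]
Step 5: flows [3->0,1->2,1=4,3->2,4->2] -> levels [8 5 8 6 5]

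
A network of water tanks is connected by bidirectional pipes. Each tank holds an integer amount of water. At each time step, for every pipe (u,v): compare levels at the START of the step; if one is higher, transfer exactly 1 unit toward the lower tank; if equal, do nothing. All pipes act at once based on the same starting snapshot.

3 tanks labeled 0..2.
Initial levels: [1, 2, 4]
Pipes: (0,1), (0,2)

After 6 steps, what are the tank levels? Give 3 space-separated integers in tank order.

Step 1: flows [1->0,2->0] -> levels [3 1 3]
Step 2: flows [0->1,0=2] -> levels [2 2 3]
Step 3: flows [0=1,2->0] -> levels [3 2 2]
Step 4: flows [0->1,0->2] -> levels [1 3 3]
Step 5: flows [1->0,2->0] -> levels [3 2 2]
  -> period-2 cycle: step 5 state = step 3 state
  -> state at step 6: (6-3) mod 2 = 1, same as step 4 -> [1 3 3]

Answer: 1 3 3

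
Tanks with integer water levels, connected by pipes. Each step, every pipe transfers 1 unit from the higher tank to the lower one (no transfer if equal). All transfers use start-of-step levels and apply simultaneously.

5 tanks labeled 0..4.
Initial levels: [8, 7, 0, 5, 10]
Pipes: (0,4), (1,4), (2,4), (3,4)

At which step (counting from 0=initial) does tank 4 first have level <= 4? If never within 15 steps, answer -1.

Answer: 5

Derivation:
Step 1: flows [4->0,4->1,4->2,4->3] -> levels [9 8 1 6 6]
Step 2: flows [0->4,1->4,4->2,3=4] -> levels [8 7 2 6 7]
Step 3: flows [0->4,1=4,4->2,4->3] -> levels [7 7 3 7 6]
Step 4: flows [0->4,1->4,4->2,3->4] -> levels [6 6 4 6 8]
Step 5: flows [4->0,4->1,4->2,4->3] -> levels [7 7 5 7 4]
Tank 4 first reaches <=4 at step 5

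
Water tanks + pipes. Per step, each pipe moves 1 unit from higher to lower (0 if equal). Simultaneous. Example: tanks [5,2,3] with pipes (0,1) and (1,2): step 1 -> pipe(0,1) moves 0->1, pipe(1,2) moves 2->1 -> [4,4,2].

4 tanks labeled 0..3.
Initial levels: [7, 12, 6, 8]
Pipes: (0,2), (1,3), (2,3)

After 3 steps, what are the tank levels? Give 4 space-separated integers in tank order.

Step 1: flows [0->2,1->3,3->2] -> levels [6 11 8 8]
Step 2: flows [2->0,1->3,2=3] -> levels [7 10 7 9]
Step 3: flows [0=2,1->3,3->2] -> levels [7 9 8 9]

Answer: 7 9 8 9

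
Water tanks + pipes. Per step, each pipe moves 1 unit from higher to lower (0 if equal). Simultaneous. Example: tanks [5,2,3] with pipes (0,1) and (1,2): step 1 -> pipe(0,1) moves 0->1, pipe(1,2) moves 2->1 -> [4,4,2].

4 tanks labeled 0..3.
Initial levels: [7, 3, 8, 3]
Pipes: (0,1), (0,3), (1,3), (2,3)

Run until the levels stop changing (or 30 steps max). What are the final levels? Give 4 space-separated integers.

Step 1: flows [0->1,0->3,1=3,2->3] -> levels [5 4 7 5]
Step 2: flows [0->1,0=3,3->1,2->3] -> levels [4 6 6 5]
Step 3: flows [1->0,3->0,1->3,2->3] -> levels [6 4 5 6]
Step 4: flows [0->1,0=3,3->1,3->2] -> levels [5 6 6 4]
Step 5: flows [1->0,0->3,1->3,2->3] -> levels [5 4 5 7]
Step 6: flows [0->1,3->0,3->1,3->2] -> levels [5 6 6 4]
  -> period-2 cycle: step 6 state = step 4 state; never stabilizes
  -> state at step 30: (30-4) mod 2 = 0, same as step 4 -> [5 6 6 4]

Answer: 5 6 6 4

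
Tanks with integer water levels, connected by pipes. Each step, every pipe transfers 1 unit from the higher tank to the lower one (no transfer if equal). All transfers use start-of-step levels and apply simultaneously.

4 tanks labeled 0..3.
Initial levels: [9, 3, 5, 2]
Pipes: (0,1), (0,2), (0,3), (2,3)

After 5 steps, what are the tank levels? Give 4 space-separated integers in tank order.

Answer: 6 4 5 4

Derivation:
Step 1: flows [0->1,0->2,0->3,2->3] -> levels [6 4 5 4]
Step 2: flows [0->1,0->2,0->3,2->3] -> levels [3 5 5 6]
Step 3: flows [1->0,2->0,3->0,3->2] -> levels [6 4 5 4]
  -> period-2 cycle: step 3 state = step 1 state
  -> state at step 5: (5-1) mod 2 = 0, same as step 1 -> [6 4 5 4]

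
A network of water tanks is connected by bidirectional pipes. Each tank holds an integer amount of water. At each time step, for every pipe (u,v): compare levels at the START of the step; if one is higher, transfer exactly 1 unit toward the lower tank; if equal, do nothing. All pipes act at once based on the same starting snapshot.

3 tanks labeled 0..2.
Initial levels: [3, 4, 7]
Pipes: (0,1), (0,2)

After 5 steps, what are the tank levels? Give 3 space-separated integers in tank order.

Answer: 4 5 5

Derivation:
Step 1: flows [1->0,2->0] -> levels [5 3 6]
Step 2: flows [0->1,2->0] -> levels [5 4 5]
Step 3: flows [0->1,0=2] -> levels [4 5 5]
Step 4: flows [1->0,2->0] -> levels [6 4 4]
Step 5: flows [0->1,0->2] -> levels [4 5 5]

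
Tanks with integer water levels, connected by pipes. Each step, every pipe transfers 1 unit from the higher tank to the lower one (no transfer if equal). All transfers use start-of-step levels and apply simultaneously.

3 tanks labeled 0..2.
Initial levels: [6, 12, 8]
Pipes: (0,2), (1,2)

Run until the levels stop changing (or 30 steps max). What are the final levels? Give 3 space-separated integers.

Step 1: flows [2->0,1->2] -> levels [7 11 8]
Step 2: flows [2->0,1->2] -> levels [8 10 8]
Step 3: flows [0=2,1->2] -> levels [8 9 9]
Step 4: flows [2->0,1=2] -> levels [9 9 8]
Step 5: flows [0->2,1->2] -> levels [8 8 10]
Step 6: flows [2->0,2->1] -> levels [9 9 8]
  -> period-2 cycle: step 6 state = step 4 state; never stabilizes
  -> state at step 30: (30-4) mod 2 = 0, same as step 4 -> [9 9 8]

Answer: 9 9 8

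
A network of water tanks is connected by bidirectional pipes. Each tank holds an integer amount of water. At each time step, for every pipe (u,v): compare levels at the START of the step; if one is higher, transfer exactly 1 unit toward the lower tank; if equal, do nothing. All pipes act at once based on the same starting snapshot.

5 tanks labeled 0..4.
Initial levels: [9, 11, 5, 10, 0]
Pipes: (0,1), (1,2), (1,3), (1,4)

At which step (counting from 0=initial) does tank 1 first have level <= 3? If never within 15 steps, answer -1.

Step 1: flows [1->0,1->2,1->3,1->4] -> levels [10 7 6 11 1]
Step 2: flows [0->1,1->2,3->1,1->4] -> levels [9 7 7 10 2]
Step 3: flows [0->1,1=2,3->1,1->4] -> levels [8 8 7 9 3]
Step 4: flows [0=1,1->2,3->1,1->4] -> levels [8 7 8 8 4]
Step 5: flows [0->1,2->1,3->1,1->4] -> levels [7 9 7 7 5]
Step 6: flows [1->0,1->2,1->3,1->4] -> levels [8 5 8 8 6]
Step 7: flows [0->1,2->1,3->1,4->1] -> levels [7 9 7 7 5]
  -> period-2 cycle (repeats step 5); tank 1 never drops to <=3
Tank 1 never reaches <=3 within 15 steps

Answer: -1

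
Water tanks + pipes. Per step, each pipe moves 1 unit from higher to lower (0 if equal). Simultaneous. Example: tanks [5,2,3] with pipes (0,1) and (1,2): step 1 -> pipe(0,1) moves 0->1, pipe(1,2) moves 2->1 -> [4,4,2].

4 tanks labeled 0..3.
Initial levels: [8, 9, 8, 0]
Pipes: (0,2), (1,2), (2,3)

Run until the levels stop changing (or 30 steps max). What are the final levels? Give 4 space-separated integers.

Answer: 6 6 7 6

Derivation:
Step 1: flows [0=2,1->2,2->3] -> levels [8 8 8 1]
Step 2: flows [0=2,1=2,2->3] -> levels [8 8 7 2]
Step 3: flows [0->2,1->2,2->3] -> levels [7 7 8 3]
Step 4: flows [2->0,2->1,2->3] -> levels [8 8 5 4]
Step 5: flows [0->2,1->2,2->3] -> levels [7 7 6 5]
Step 6: flows [0->2,1->2,2->3] -> levels [6 6 7 6]
Step 7: flows [2->0,2->1,2->3] -> levels [7 7 4 7]
Step 8: flows [0->2,1->2,3->2] -> levels [6 6 7 6]
  -> period-2 cycle: step 8 state = step 6 state; never stabilizes
  -> state at step 30: (30-6) mod 2 = 0, same as step 6 -> [6 6 7 6]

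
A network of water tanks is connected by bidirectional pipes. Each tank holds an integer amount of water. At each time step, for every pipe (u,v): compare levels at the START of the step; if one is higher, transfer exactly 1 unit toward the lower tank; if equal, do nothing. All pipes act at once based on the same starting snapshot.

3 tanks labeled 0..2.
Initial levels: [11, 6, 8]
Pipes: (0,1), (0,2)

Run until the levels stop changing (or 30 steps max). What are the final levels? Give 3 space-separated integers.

Step 1: flows [0->1,0->2] -> levels [9 7 9]
Step 2: flows [0->1,0=2] -> levels [8 8 9]
Step 3: flows [0=1,2->0] -> levels [9 8 8]
Step 4: flows [0->1,0->2] -> levels [7 9 9]
Step 5: flows [1->0,2->0] -> levels [9 8 8]
  -> period-2 cycle: step 5 state = step 3 state; never stabilizes
  -> state at step 30: (30-3) mod 2 = 1, same as step 4 -> [7 9 9]

Answer: 7 9 9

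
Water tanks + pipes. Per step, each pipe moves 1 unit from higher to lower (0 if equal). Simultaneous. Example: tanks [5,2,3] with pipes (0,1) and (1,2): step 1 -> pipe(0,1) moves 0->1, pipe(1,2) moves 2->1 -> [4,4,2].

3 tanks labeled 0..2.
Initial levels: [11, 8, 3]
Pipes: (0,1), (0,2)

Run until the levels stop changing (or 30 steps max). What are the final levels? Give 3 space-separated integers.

Answer: 6 8 8

Derivation:
Step 1: flows [0->1,0->2] -> levels [9 9 4]
Step 2: flows [0=1,0->2] -> levels [8 9 5]
Step 3: flows [1->0,0->2] -> levels [8 8 6]
Step 4: flows [0=1,0->2] -> levels [7 8 7]
Step 5: flows [1->0,0=2] -> levels [8 7 7]
Step 6: flows [0->1,0->2] -> levels [6 8 8]
Step 7: flows [1->0,2->0] -> levels [8 7 7]
  -> period-2 cycle: step 7 state = step 5 state; never stabilizes
  -> state at step 30: (30-5) mod 2 = 1, same as step 6 -> [6 8 8]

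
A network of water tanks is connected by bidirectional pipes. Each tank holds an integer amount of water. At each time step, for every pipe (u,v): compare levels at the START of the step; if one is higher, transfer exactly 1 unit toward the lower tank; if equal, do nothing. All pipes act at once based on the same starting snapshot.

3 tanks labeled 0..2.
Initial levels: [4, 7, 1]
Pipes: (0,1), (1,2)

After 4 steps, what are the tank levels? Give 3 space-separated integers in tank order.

Answer: 4 4 4

Derivation:
Step 1: flows [1->0,1->2] -> levels [5 5 2]
Step 2: flows [0=1,1->2] -> levels [5 4 3]
Step 3: flows [0->1,1->2] -> levels [4 4 4]
Step 4: flows [0=1,1=2] -> levels [4 4 4]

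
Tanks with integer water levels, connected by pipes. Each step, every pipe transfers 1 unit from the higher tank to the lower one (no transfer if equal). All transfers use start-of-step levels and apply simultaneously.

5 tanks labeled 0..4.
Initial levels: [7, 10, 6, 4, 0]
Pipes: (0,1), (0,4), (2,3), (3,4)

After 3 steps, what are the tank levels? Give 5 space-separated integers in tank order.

Step 1: flows [1->0,0->4,2->3,3->4] -> levels [7 9 5 4 2]
Step 2: flows [1->0,0->4,2->3,3->4] -> levels [7 8 4 4 4]
Step 3: flows [1->0,0->4,2=3,3=4] -> levels [7 7 4 4 5]

Answer: 7 7 4 4 5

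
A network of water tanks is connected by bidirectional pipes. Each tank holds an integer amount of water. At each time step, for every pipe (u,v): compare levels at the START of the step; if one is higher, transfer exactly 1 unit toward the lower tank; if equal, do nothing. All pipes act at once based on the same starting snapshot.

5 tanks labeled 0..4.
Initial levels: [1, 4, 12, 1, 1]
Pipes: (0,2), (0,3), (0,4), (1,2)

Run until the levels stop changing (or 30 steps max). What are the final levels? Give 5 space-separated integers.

Answer: 5 5 3 3 3

Derivation:
Step 1: flows [2->0,0=3,0=4,2->1] -> levels [2 5 10 1 1]
Step 2: flows [2->0,0->3,0->4,2->1] -> levels [1 6 8 2 2]
Step 3: flows [2->0,3->0,4->0,2->1] -> levels [4 7 6 1 1]
Step 4: flows [2->0,0->3,0->4,1->2] -> levels [3 6 6 2 2]
Step 5: flows [2->0,0->3,0->4,1=2] -> levels [2 6 5 3 3]
Step 6: flows [2->0,3->0,4->0,1->2] -> levels [5 5 5 2 2]
Step 7: flows [0=2,0->3,0->4,1=2] -> levels [3 5 5 3 3]
Step 8: flows [2->0,0=3,0=4,1=2] -> levels [4 5 4 3 3]
Step 9: flows [0=2,0->3,0->4,1->2] -> levels [2 4 5 4 4]
Step 10: flows [2->0,3->0,4->0,2->1] -> levels [5 5 3 3 3]
Step 11: flows [0->2,0->3,0->4,1->2] -> levels [2 4 5 4 4]
  -> period-2 cycle: step 11 state = step 9 state; never stabilizes
  -> state at step 30: (30-9) mod 2 = 1, same as step 10 -> [5 5 3 3 3]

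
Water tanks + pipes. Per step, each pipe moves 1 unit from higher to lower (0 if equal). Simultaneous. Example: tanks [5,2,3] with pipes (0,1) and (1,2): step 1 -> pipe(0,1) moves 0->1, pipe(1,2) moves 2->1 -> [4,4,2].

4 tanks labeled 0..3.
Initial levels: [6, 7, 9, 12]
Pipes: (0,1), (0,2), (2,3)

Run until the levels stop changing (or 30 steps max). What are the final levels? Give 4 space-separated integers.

Step 1: flows [1->0,2->0,3->2] -> levels [8 6 9 11]
Step 2: flows [0->1,2->0,3->2] -> levels [8 7 9 10]
Step 3: flows [0->1,2->0,3->2] -> levels [8 8 9 9]
Step 4: flows [0=1,2->0,2=3] -> levels [9 8 8 9]
Step 5: flows [0->1,0->2,3->2] -> levels [7 9 10 8]
Step 6: flows [1->0,2->0,2->3] -> levels [9 8 8 9]
  -> period-2 cycle: step 6 state = step 4 state; never stabilizes
  -> state at step 30: (30-4) mod 2 = 0, same as step 4 -> [9 8 8 9]

Answer: 9 8 8 9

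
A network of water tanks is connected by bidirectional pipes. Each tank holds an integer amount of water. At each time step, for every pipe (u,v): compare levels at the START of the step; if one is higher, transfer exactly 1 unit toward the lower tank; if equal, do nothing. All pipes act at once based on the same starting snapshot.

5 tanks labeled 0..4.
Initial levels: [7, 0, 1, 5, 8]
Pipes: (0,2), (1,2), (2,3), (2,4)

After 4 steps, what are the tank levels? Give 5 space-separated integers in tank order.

Step 1: flows [0->2,2->1,3->2,4->2] -> levels [6 1 3 4 7]
Step 2: flows [0->2,2->1,3->2,4->2] -> levels [5 2 5 3 6]
Step 3: flows [0=2,2->1,2->3,4->2] -> levels [5 3 4 4 5]
Step 4: flows [0->2,2->1,2=3,4->2] -> levels [4 4 5 4 4]

Answer: 4 4 5 4 4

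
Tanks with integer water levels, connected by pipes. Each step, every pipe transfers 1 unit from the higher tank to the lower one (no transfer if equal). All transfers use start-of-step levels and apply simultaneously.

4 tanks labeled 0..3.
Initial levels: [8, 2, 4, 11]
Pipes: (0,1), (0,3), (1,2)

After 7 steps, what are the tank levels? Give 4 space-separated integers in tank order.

Answer: 7 6 6 6

Derivation:
Step 1: flows [0->1,3->0,2->1] -> levels [8 4 3 10]
Step 2: flows [0->1,3->0,1->2] -> levels [8 4 4 9]
Step 3: flows [0->1,3->0,1=2] -> levels [8 5 4 8]
Step 4: flows [0->1,0=3,1->2] -> levels [7 5 5 8]
Step 5: flows [0->1,3->0,1=2] -> levels [7 6 5 7]
Step 6: flows [0->1,0=3,1->2] -> levels [6 6 6 7]
Step 7: flows [0=1,3->0,1=2] -> levels [7 6 6 6]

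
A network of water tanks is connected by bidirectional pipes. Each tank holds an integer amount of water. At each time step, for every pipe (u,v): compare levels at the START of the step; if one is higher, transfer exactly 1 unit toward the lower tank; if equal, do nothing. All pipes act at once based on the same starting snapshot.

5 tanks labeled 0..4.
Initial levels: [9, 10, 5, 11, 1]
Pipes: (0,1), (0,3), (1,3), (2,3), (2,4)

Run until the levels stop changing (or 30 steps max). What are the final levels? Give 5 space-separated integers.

Step 1: flows [1->0,3->0,3->1,3->2,2->4] -> levels [11 10 5 8 2]
Step 2: flows [0->1,0->3,1->3,3->2,2->4] -> levels [9 10 5 9 3]
Step 3: flows [1->0,0=3,1->3,3->2,2->4] -> levels [10 8 5 9 4]
Step 4: flows [0->1,0->3,3->1,3->2,2->4] -> levels [8 10 5 8 5]
Step 5: flows [1->0,0=3,1->3,3->2,2=4] -> levels [9 8 6 8 5]
Step 6: flows [0->1,0->3,1=3,3->2,2->4] -> levels [7 9 6 8 6]
Step 7: flows [1->0,3->0,1->3,3->2,2=4] -> levels [9 7 7 7 6]
Step 8: flows [0->1,0->3,1=3,2=3,2->4] -> levels [7 8 6 8 7]
Step 9: flows [1->0,3->0,1=3,3->2,4->2] -> levels [9 7 8 6 6]
Step 10: flows [0->1,0->3,1->3,2->3,2->4] -> levels [7 7 6 9 7]
Step 11: flows [0=1,3->0,3->1,3->2,4->2] -> levels [8 8 8 6 6]
Step 12: flows [0=1,0->3,1->3,2->3,2->4] -> levels [7 7 6 9 7]
  -> period-2 cycle: step 12 state = step 10 state; never stabilizes
  -> state at step 30: (30-10) mod 2 = 0, same as step 10 -> [7 7 6 9 7]

Answer: 7 7 6 9 7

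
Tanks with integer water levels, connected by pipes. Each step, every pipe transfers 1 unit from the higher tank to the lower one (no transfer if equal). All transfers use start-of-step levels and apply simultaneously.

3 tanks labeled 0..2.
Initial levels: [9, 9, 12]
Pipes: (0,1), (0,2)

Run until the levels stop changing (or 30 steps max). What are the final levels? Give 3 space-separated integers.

Step 1: flows [0=1,2->0] -> levels [10 9 11]
Step 2: flows [0->1,2->0] -> levels [10 10 10]
Step 3: flows [0=1,0=2] -> levels [10 10 10]
  -> stable (no change)

Answer: 10 10 10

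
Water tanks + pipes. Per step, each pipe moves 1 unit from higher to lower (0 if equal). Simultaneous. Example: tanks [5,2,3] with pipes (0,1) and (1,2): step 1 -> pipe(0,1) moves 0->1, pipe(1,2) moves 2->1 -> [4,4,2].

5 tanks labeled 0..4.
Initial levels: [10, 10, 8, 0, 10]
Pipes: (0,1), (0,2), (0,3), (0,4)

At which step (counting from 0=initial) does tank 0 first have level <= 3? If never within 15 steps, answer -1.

Answer: -1

Derivation:
Step 1: flows [0=1,0->2,0->3,0=4] -> levels [8 10 9 1 10]
Step 2: flows [1->0,2->0,0->3,4->0] -> levels [10 9 8 2 9]
Step 3: flows [0->1,0->2,0->3,0->4] -> levels [6 10 9 3 10]
Step 4: flows [1->0,2->0,0->3,4->0] -> levels [8 9 8 4 9]
Step 5: flows [1->0,0=2,0->3,4->0] -> levels [9 8 8 5 8]
Step 6: flows [0->1,0->2,0->3,0->4] -> levels [5 9 9 6 9]
Step 7: flows [1->0,2->0,3->0,4->0] -> levels [9 8 8 5 8]
  -> period-2 cycle (repeats step 5); tank 0 never drops to <=3
Tank 0 never reaches <=3 within 15 steps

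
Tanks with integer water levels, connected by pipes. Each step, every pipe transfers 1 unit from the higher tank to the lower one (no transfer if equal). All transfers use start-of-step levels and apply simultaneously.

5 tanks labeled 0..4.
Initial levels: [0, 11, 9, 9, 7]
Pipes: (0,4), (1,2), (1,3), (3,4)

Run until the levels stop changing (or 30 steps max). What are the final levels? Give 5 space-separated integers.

Answer: 7 8 7 8 6

Derivation:
Step 1: flows [4->0,1->2,1->3,3->4] -> levels [1 9 10 9 7]
Step 2: flows [4->0,2->1,1=3,3->4] -> levels [2 10 9 8 7]
Step 3: flows [4->0,1->2,1->3,3->4] -> levels [3 8 10 8 7]
Step 4: flows [4->0,2->1,1=3,3->4] -> levels [4 9 9 7 7]
Step 5: flows [4->0,1=2,1->3,3=4] -> levels [5 8 9 8 6]
Step 6: flows [4->0,2->1,1=3,3->4] -> levels [6 9 8 7 6]
Step 7: flows [0=4,1->2,1->3,3->4] -> levels [6 7 9 7 7]
Step 8: flows [4->0,2->1,1=3,3=4] -> levels [7 8 8 7 6]
Step 9: flows [0->4,1=2,1->3,3->4] -> levels [6 7 8 7 8]
Step 10: flows [4->0,2->1,1=3,4->3] -> levels [7 8 7 8 6]
Step 11: flows [0->4,1->2,1=3,3->4] -> levels [6 7 8 7 8]
  -> period-2 cycle: step 11 state = step 9 state; never stabilizes
  -> state at step 30: (30-9) mod 2 = 1, same as step 10 -> [7 8 7 8 6]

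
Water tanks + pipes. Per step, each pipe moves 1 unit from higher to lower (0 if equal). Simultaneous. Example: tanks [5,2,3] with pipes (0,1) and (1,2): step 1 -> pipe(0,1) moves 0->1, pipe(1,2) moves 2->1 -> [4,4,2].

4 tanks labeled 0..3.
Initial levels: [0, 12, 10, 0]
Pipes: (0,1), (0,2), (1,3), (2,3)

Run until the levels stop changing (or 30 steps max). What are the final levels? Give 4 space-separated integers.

Step 1: flows [1->0,2->0,1->3,2->3] -> levels [2 10 8 2]
Step 2: flows [1->0,2->0,1->3,2->3] -> levels [4 8 6 4]
Step 3: flows [1->0,2->0,1->3,2->3] -> levels [6 6 4 6]
Step 4: flows [0=1,0->2,1=3,3->2] -> levels [5 6 6 5]
Step 5: flows [1->0,2->0,1->3,2->3] -> levels [7 4 4 7]
Step 6: flows [0->1,0->2,3->1,3->2] -> levels [5 6 6 5]
  -> period-2 cycle: step 6 state = step 4 state; never stabilizes
  -> state at step 30: (30-4) mod 2 = 0, same as step 4 -> [5 6 6 5]

Answer: 5 6 6 5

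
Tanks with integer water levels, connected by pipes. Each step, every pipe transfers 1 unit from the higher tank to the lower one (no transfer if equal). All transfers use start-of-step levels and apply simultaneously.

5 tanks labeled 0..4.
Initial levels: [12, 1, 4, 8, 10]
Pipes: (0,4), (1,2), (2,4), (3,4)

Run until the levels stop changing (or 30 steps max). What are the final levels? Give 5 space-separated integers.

Answer: 8 6 7 8 6

Derivation:
Step 1: flows [0->4,2->1,4->2,4->3] -> levels [11 2 4 9 9]
Step 2: flows [0->4,2->1,4->2,3=4] -> levels [10 3 4 9 9]
Step 3: flows [0->4,2->1,4->2,3=4] -> levels [9 4 4 9 9]
Step 4: flows [0=4,1=2,4->2,3=4] -> levels [9 4 5 9 8]
Step 5: flows [0->4,2->1,4->2,3->4] -> levels [8 5 5 8 9]
Step 6: flows [4->0,1=2,4->2,4->3] -> levels [9 5 6 9 6]
Step 7: flows [0->4,2->1,2=4,3->4] -> levels [8 6 5 8 8]
Step 8: flows [0=4,1->2,4->2,3=4] -> levels [8 5 7 8 7]
Step 9: flows [0->4,2->1,2=4,3->4] -> levels [7 6 6 7 9]
Step 10: flows [4->0,1=2,4->2,4->3] -> levels [8 6 7 8 6]
Step 11: flows [0->4,2->1,2->4,3->4] -> levels [7 7 5 7 9]
Step 12: flows [4->0,1->2,4->2,4->3] -> levels [8 6 7 8 6]
  -> period-2 cycle: step 12 state = step 10 state; never stabilizes
  -> state at step 30: (30-10) mod 2 = 0, same as step 10 -> [8 6 7 8 6]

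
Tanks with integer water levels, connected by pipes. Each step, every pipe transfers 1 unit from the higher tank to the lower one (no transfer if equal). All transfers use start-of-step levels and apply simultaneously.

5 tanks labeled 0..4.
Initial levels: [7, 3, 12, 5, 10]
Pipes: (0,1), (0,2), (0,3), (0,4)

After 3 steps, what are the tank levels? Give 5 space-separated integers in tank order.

Answer: 8 6 9 7 7

Derivation:
Step 1: flows [0->1,2->0,0->3,4->0] -> levels [7 4 11 6 9]
Step 2: flows [0->1,2->0,0->3,4->0] -> levels [7 5 10 7 8]
Step 3: flows [0->1,2->0,0=3,4->0] -> levels [8 6 9 7 7]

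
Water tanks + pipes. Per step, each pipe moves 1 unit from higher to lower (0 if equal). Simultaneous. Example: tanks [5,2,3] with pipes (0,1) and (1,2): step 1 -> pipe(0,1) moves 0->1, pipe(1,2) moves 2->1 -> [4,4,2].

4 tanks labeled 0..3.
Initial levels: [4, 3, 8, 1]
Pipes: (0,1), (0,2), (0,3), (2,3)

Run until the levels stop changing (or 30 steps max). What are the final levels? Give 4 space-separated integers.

Step 1: flows [0->1,2->0,0->3,2->3] -> levels [3 4 6 3]
Step 2: flows [1->0,2->0,0=3,2->3] -> levels [5 3 4 4]
Step 3: flows [0->1,0->2,0->3,2=3] -> levels [2 4 5 5]
Step 4: flows [1->0,2->0,3->0,2=3] -> levels [5 3 4 4]
  -> period-2 cycle: step 4 state = step 2 state; never stabilizes
  -> state at step 30: (30-2) mod 2 = 0, same as step 2 -> [5 3 4 4]

Answer: 5 3 4 4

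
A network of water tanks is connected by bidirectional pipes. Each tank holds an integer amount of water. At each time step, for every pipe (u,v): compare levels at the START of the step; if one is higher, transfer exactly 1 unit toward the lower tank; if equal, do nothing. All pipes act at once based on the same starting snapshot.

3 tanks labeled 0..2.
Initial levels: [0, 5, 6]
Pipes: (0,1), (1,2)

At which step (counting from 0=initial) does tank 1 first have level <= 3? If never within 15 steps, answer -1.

Step 1: flows [1->0,2->1] -> levels [1 5 5]
Step 2: flows [1->0,1=2] -> levels [2 4 5]
Step 3: flows [1->0,2->1] -> levels [3 4 4]
Step 4: flows [1->0,1=2] -> levels [4 3 4]
Tank 1 first reaches <=3 at step 4

Answer: 4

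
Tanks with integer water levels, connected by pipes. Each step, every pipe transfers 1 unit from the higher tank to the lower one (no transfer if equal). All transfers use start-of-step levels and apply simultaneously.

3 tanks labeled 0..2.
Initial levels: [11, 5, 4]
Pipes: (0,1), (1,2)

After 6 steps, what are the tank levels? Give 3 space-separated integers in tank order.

Answer: 6 8 6

Derivation:
Step 1: flows [0->1,1->2] -> levels [10 5 5]
Step 2: flows [0->1,1=2] -> levels [9 6 5]
Step 3: flows [0->1,1->2] -> levels [8 6 6]
Step 4: flows [0->1,1=2] -> levels [7 7 6]
Step 5: flows [0=1,1->2] -> levels [7 6 7]
Step 6: flows [0->1,2->1] -> levels [6 8 6]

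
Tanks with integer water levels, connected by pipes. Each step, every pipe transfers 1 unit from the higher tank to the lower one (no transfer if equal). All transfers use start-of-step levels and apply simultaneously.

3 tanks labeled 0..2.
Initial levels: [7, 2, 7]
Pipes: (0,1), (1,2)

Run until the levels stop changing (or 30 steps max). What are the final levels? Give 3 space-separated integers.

Answer: 5 6 5

Derivation:
Step 1: flows [0->1,2->1] -> levels [6 4 6]
Step 2: flows [0->1,2->1] -> levels [5 6 5]
Step 3: flows [1->0,1->2] -> levels [6 4 6]
  -> period-2 cycle: step 3 state = step 1 state; never stabilizes
  -> state at step 30: (30-1) mod 2 = 1, same as step 2 -> [5 6 5]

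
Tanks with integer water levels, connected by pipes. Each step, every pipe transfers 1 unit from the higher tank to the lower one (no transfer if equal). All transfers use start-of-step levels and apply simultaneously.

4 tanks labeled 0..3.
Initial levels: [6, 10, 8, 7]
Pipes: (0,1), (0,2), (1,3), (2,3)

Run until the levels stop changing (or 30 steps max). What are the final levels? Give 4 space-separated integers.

Answer: 7 9 8 7

Derivation:
Step 1: flows [1->0,2->0,1->3,2->3] -> levels [8 8 6 9]
Step 2: flows [0=1,0->2,3->1,3->2] -> levels [7 9 8 7]
Step 3: flows [1->0,2->0,1->3,2->3] -> levels [9 7 6 9]
Step 4: flows [0->1,0->2,3->1,3->2] -> levels [7 9 8 7]
  -> period-2 cycle: step 4 state = step 2 state; never stabilizes
  -> state at step 30: (30-2) mod 2 = 0, same as step 2 -> [7 9 8 7]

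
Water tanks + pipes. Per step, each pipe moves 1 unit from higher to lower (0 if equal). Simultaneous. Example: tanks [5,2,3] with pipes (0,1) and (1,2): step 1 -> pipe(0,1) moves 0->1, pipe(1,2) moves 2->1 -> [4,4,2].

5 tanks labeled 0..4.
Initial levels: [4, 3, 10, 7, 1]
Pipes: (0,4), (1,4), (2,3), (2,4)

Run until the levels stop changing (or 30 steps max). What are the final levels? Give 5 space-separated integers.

Answer: 5 5 6 5 4

Derivation:
Step 1: flows [0->4,1->4,2->3,2->4] -> levels [3 2 8 8 4]
Step 2: flows [4->0,4->1,2=3,2->4] -> levels [4 3 7 8 3]
Step 3: flows [0->4,1=4,3->2,2->4] -> levels [3 3 7 7 5]
Step 4: flows [4->0,4->1,2=3,2->4] -> levels [4 4 6 7 4]
Step 5: flows [0=4,1=4,3->2,2->4] -> levels [4 4 6 6 5]
Step 6: flows [4->0,4->1,2=3,2->4] -> levels [5 5 5 6 4]
Step 7: flows [0->4,1->4,3->2,2->4] -> levels [4 4 5 5 7]
Step 8: flows [4->0,4->1,2=3,4->2] -> levels [5 5 6 5 4]
Step 9: flows [0->4,1->4,2->3,2->4] -> levels [4 4 4 6 7]
Step 10: flows [4->0,4->1,3->2,4->2] -> levels [5 5 6 5 4]
  -> period-2 cycle: step 10 state = step 8 state; never stabilizes
  -> state at step 30: (30-8) mod 2 = 0, same as step 8 -> [5 5 6 5 4]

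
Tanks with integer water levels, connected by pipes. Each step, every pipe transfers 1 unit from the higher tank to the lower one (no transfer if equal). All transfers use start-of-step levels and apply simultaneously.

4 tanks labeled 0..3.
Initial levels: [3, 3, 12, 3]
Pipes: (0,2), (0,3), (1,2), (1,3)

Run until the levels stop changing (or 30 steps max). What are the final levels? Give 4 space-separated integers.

Answer: 4 4 6 7

Derivation:
Step 1: flows [2->0,0=3,2->1,1=3] -> levels [4 4 10 3]
Step 2: flows [2->0,0->3,2->1,1->3] -> levels [4 4 8 5]
Step 3: flows [2->0,3->0,2->1,3->1] -> levels [6 6 6 3]
Step 4: flows [0=2,0->3,1=2,1->3] -> levels [5 5 6 5]
Step 5: flows [2->0,0=3,2->1,1=3] -> levels [6 6 4 5]
Step 6: flows [0->2,0->3,1->2,1->3] -> levels [4 4 6 7]
Step 7: flows [2->0,3->0,2->1,3->1] -> levels [6 6 4 5]
  -> period-2 cycle: step 7 state = step 5 state; never stabilizes
  -> state at step 30: (30-5) mod 2 = 1, same as step 6 -> [4 4 6 7]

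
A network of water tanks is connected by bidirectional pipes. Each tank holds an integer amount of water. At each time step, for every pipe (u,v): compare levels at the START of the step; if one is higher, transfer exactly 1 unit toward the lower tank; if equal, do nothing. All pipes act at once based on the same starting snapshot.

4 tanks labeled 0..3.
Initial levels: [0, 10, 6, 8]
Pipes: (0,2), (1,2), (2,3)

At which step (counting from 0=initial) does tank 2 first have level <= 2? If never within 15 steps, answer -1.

Step 1: flows [2->0,1->2,3->2] -> levels [1 9 7 7]
Step 2: flows [2->0,1->2,2=3] -> levels [2 8 7 7]
Step 3: flows [2->0,1->2,2=3] -> levels [3 7 7 7]
Step 4: flows [2->0,1=2,2=3] -> levels [4 7 6 7]
Step 5: flows [2->0,1->2,3->2] -> levels [5 6 7 6]
Step 6: flows [2->0,2->1,2->3] -> levels [6 7 4 7]
Step 7: flows [0->2,1->2,3->2] -> levels [5 6 7 6]
  -> period-2 cycle (repeats step 5); tank 2 never drops to <=2
Tank 2 never reaches <=2 within 15 steps

Answer: -1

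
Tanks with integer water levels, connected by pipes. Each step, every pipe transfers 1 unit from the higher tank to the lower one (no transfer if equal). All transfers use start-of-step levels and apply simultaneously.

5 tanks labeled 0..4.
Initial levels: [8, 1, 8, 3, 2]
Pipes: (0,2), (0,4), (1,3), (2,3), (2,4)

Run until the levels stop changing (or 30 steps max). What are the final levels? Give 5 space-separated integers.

Answer: 5 4 3 5 5

Derivation:
Step 1: flows [0=2,0->4,3->1,2->3,2->4] -> levels [7 2 6 3 4]
Step 2: flows [0->2,0->4,3->1,2->3,2->4] -> levels [5 3 5 3 6]
Step 3: flows [0=2,4->0,1=3,2->3,4->2] -> levels [6 3 5 4 4]
Step 4: flows [0->2,0->4,3->1,2->3,2->4] -> levels [4 4 4 4 6]
Step 5: flows [0=2,4->0,1=3,2=3,4->2] -> levels [5 4 5 4 4]
Step 6: flows [0=2,0->4,1=3,2->3,2->4] -> levels [4 4 3 5 6]
Step 7: flows [0->2,4->0,3->1,3->2,4->2] -> levels [4 5 6 3 4]
Step 8: flows [2->0,0=4,1->3,2->3,2->4] -> levels [5 4 3 5 5]
Step 9: flows [0->2,0=4,3->1,3->2,4->2] -> levels [4 5 6 3 4]
  -> period-2 cycle: step 9 state = step 7 state; never stabilizes
  -> state at step 30: (30-7) mod 2 = 1, same as step 8 -> [5 4 3 5 5]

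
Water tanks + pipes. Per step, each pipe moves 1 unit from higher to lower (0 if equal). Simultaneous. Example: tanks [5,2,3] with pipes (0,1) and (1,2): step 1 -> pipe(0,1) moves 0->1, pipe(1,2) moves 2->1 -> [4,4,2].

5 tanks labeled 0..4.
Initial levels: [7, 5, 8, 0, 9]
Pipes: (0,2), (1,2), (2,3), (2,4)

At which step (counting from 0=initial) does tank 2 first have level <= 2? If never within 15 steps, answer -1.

Step 1: flows [2->0,2->1,2->3,4->2] -> levels [8 6 6 1 8]
Step 2: flows [0->2,1=2,2->3,4->2] -> levels [7 6 7 2 7]
Step 3: flows [0=2,2->1,2->3,2=4] -> levels [7 7 5 3 7]
Step 4: flows [0->2,1->2,2->3,4->2] -> levels [6 6 7 4 6]
Step 5: flows [2->0,2->1,2->3,2->4] -> levels [7 7 3 5 7]
Step 6: flows [0->2,1->2,3->2,4->2] -> levels [6 6 7 4 6]
  -> period-2 cycle (repeats step 4); tank 2 never drops to <=2
Tank 2 never reaches <=2 within 15 steps

Answer: -1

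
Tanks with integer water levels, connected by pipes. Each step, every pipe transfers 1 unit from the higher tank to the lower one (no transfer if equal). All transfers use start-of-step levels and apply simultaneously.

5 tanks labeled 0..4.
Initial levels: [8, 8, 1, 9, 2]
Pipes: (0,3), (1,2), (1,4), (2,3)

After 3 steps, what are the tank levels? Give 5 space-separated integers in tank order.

Step 1: flows [3->0,1->2,1->4,3->2] -> levels [9 6 3 7 3]
Step 2: flows [0->3,1->2,1->4,3->2] -> levels [8 4 5 7 4]
Step 3: flows [0->3,2->1,1=4,3->2] -> levels [7 5 5 7 4]

Answer: 7 5 5 7 4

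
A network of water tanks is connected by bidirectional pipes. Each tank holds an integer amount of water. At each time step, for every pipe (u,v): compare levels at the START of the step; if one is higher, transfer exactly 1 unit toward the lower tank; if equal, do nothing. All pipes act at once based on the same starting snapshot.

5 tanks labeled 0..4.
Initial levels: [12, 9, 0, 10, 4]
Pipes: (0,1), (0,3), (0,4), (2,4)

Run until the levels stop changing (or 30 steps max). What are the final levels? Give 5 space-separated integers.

Step 1: flows [0->1,0->3,0->4,4->2] -> levels [9 10 1 11 4]
Step 2: flows [1->0,3->0,0->4,4->2] -> levels [10 9 2 10 4]
Step 3: flows [0->1,0=3,0->4,4->2] -> levels [8 10 3 10 4]
Step 4: flows [1->0,3->0,0->4,4->2] -> levels [9 9 4 9 4]
Step 5: flows [0=1,0=3,0->4,2=4] -> levels [8 9 4 9 5]
Step 6: flows [1->0,3->0,0->4,4->2] -> levels [9 8 5 8 5]
Step 7: flows [0->1,0->3,0->4,2=4] -> levels [6 9 5 9 6]
Step 8: flows [1->0,3->0,0=4,4->2] -> levels [8 8 6 8 5]
Step 9: flows [0=1,0=3,0->4,2->4] -> levels [7 8 5 8 7]
Step 10: flows [1->0,3->0,0=4,4->2] -> levels [9 7 6 7 6]
Step 11: flows [0->1,0->3,0->4,2=4] -> levels [6 8 6 8 7]
Step 12: flows [1->0,3->0,4->0,4->2] -> levels [9 7 7 7 5]
Step 13: flows [0->1,0->3,0->4,2->4] -> levels [6 8 6 8 7]
  -> period-2 cycle: step 13 state = step 11 state; never stabilizes
  -> state at step 30: (30-11) mod 2 = 1, same as step 12 -> [9 7 7 7 5]

Answer: 9 7 7 7 5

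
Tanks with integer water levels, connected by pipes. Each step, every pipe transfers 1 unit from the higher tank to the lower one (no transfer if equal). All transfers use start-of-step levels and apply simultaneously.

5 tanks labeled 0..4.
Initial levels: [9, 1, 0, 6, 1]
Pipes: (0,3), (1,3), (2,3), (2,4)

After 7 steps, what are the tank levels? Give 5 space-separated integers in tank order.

Step 1: flows [0->3,3->1,3->2,4->2] -> levels [8 2 2 5 0]
Step 2: flows [0->3,3->1,3->2,2->4] -> levels [7 3 2 4 1]
Step 3: flows [0->3,3->1,3->2,2->4] -> levels [6 4 2 3 2]
Step 4: flows [0->3,1->3,3->2,2=4] -> levels [5 3 3 4 2]
Step 5: flows [0->3,3->1,3->2,2->4] -> levels [4 4 3 3 3]
Step 6: flows [0->3,1->3,2=3,2=4] -> levels [3 3 3 5 3]
Step 7: flows [3->0,3->1,3->2,2=4] -> levels [4 4 4 2 3]

Answer: 4 4 4 2 3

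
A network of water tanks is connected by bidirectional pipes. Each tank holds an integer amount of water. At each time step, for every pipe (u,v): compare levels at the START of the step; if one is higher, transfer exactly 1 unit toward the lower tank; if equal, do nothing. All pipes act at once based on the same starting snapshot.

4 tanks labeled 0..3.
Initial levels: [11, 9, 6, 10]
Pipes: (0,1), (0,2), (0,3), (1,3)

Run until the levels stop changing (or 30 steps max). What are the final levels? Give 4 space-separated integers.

Step 1: flows [0->1,0->2,0->3,3->1] -> levels [8 11 7 10]
Step 2: flows [1->0,0->2,3->0,1->3] -> levels [9 9 8 10]
Step 3: flows [0=1,0->2,3->0,3->1] -> levels [9 10 9 8]
Step 4: flows [1->0,0=2,0->3,1->3] -> levels [9 8 9 10]
Step 5: flows [0->1,0=2,3->0,3->1] -> levels [9 10 9 8]
  -> period-2 cycle: step 5 state = step 3 state; never stabilizes
  -> state at step 30: (30-3) mod 2 = 1, same as step 4 -> [9 8 9 10]

Answer: 9 8 9 10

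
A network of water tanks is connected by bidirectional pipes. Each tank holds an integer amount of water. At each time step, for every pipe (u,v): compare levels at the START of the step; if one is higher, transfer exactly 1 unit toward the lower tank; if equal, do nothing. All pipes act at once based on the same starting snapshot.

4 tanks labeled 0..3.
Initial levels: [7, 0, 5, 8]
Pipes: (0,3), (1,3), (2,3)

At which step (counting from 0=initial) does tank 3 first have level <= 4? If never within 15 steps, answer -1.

Step 1: flows [3->0,3->1,3->2] -> levels [8 1 6 5]
Step 2: flows [0->3,3->1,2->3] -> levels [7 2 5 6]
Step 3: flows [0->3,3->1,3->2] -> levels [6 3 6 5]
Step 4: flows [0->3,3->1,2->3] -> levels [5 4 5 6]
Step 5: flows [3->0,3->1,3->2] -> levels [6 5 6 3]
Tank 3 first reaches <=4 at step 5

Answer: 5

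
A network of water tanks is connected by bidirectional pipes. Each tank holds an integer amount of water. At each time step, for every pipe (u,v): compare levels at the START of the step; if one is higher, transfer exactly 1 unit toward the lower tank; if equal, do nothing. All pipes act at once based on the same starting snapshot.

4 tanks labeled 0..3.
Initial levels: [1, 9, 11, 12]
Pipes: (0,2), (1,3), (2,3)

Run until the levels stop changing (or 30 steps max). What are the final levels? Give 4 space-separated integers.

Answer: 9 8 7 9

Derivation:
Step 1: flows [2->0,3->1,3->2] -> levels [2 10 11 10]
Step 2: flows [2->0,1=3,2->3] -> levels [3 10 9 11]
Step 3: flows [2->0,3->1,3->2] -> levels [4 11 9 9]
Step 4: flows [2->0,1->3,2=3] -> levels [5 10 8 10]
Step 5: flows [2->0,1=3,3->2] -> levels [6 10 8 9]
Step 6: flows [2->0,1->3,3->2] -> levels [7 9 8 9]
Step 7: flows [2->0,1=3,3->2] -> levels [8 9 8 8]
Step 8: flows [0=2,1->3,2=3] -> levels [8 8 8 9]
Step 9: flows [0=2,3->1,3->2] -> levels [8 9 9 7]
Step 10: flows [2->0,1->3,2->3] -> levels [9 8 7 9]
Step 11: flows [0->2,3->1,3->2] -> levels [8 9 9 7]
  -> period-2 cycle: step 11 state = step 9 state; never stabilizes
  -> state at step 30: (30-9) mod 2 = 1, same as step 10 -> [9 8 7 9]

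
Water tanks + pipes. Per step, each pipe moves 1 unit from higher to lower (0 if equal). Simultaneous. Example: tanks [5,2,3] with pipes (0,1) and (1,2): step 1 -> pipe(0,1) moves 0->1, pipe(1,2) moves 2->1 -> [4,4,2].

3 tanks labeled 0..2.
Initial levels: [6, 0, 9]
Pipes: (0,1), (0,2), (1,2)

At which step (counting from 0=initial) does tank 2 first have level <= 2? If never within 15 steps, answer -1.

Step 1: flows [0->1,2->0,2->1] -> levels [6 2 7]
Step 2: flows [0->1,2->0,2->1] -> levels [6 4 5]
Step 3: flows [0->1,0->2,2->1] -> levels [4 6 5]
Step 4: flows [1->0,2->0,1->2] -> levels [6 4 5]
  -> period-2 cycle (repeats step 2); tank 2 never drops to <=2
Tank 2 never reaches <=2 within 15 steps

Answer: -1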